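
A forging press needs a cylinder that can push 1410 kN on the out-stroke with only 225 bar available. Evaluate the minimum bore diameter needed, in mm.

D ≈ 282 mm

Extension force acts on the full piston face: F = P × (π/4)D².
D = √(4F / (πP)) = √(4 × 1410 kN / (π × 225 bar))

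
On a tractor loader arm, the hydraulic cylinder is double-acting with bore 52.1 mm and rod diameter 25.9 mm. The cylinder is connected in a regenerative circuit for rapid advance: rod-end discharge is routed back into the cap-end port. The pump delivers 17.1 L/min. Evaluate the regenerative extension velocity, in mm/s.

In regeneration the rod-end outflow joins the pump flow into the cap end, so the net volume the pump must supply per unit advance equals the rod cross-section area.
Rod cross-section A_rod = π/4 × (25.9 mm)² = 526.9 mm^2
v = Q_pump / A_rod

v ≈ 541 mm/s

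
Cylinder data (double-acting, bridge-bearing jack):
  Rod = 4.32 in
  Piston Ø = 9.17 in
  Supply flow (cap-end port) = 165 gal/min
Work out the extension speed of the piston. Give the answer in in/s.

Cap-side area A_cap = π/4 × (9.17 in)² = 66.04 in^2
v = Q / A

v ≈ 9.62 in/s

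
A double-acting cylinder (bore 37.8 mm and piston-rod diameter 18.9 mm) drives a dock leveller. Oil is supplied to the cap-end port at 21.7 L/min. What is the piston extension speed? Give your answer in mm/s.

v ≈ 322 mm/s

Cap-side area A_cap = π/4 × (37.8 mm)² = 1122 mm^2
v = Q / A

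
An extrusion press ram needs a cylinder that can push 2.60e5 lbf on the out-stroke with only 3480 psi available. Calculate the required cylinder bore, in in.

D ≈ 9.75 in

Extension force acts on the full piston face: F = P × (π/4)D².
D = √(4F / (πP)) = √(4 × 2.60e5 lbf / (π × 3480 psi))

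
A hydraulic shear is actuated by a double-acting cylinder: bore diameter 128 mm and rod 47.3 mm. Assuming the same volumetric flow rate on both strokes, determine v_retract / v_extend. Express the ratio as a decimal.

v_ret/v_ext ≈ 1.16

Cap-side area A_cap = π/4 × (128 mm)² = 12870 mm^2
Rod-side annular area A_ann = π/4 × (128² − 47.3²) = 11110 mm^2
For equal Q, v ∝ 1/A, so v_ret/v_ext = A_cap/A_ann.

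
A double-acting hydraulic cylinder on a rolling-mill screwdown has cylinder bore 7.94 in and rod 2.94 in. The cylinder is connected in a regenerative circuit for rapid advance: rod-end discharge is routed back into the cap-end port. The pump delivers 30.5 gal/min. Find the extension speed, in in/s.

In regeneration the rod-end outflow joins the pump flow into the cap end, so the net volume the pump must supply per unit advance equals the rod cross-section area.
Rod cross-section A_rod = π/4 × (2.94 in)² = 6.789 in^2
v = Q_pump / A_rod

v ≈ 17.3 in/s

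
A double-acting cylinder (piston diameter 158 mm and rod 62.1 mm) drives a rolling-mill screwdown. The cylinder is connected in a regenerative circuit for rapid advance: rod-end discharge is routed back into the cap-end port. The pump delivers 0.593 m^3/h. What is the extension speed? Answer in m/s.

v ≈ 0.0544 m/s

In regeneration the rod-end outflow joins the pump flow into the cap end, so the net volume the pump must supply per unit advance equals the rod cross-section area.
Rod cross-section A_rod = π/4 × (62.1 mm)² = 3029 mm^2
v = Q_pump / A_rod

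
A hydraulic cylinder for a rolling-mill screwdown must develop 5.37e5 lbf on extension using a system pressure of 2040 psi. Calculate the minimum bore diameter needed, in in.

Extension force acts on the full piston face: F = P × (π/4)D².
D = √(4F / (πP)) = √(4 × 5.37e5 lbf / (π × 2040 psi))

D ≈ 18.3 in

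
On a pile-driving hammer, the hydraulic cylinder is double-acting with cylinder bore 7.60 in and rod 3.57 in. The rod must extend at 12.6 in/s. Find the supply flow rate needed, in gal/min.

Cap-side area A_cap = π/4 × (7.60 in)² = 45.36 in^2
Q = A × v

Q ≈ 148 gal/min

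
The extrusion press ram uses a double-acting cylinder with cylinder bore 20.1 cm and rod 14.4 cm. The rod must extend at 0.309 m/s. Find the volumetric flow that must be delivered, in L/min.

Q ≈ 588 L/min

Cap-side area A_cap = π/4 × (20.1 cm)² = 317.3 cm^2
Q = A × v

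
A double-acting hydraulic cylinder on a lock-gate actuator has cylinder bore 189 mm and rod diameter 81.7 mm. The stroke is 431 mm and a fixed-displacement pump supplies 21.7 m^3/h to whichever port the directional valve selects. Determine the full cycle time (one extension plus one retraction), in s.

Cap-side area A_cap = π/4 × (189 mm)² = 28060 mm^2
Rod-side annular area A_ann = π/4 × (189² − 81.7²) = 22810 mm^2
t_ext = A_cap·L/Q = 2.006 s
t_ret = A_ann·L/Q = 1.631 s
t_cycle = t_ext + t_ret

t ≈ 3.64 s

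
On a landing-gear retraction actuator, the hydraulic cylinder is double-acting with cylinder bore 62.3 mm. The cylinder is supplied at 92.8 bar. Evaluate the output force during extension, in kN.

Cap-side area A_cap = π/4 × (62.3 mm)² = 3048 mm^2
F = P × A_cap = 92.8 bar × A_cap

F ≈ 28.3 kN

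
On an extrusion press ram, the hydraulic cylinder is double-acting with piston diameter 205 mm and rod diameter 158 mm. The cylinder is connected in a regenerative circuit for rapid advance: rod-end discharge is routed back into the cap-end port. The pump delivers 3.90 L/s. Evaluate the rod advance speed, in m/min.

In regeneration the rod-end outflow joins the pump flow into the cap end, so the net volume the pump must supply per unit advance equals the rod cross-section area.
Rod cross-section A_rod = π/4 × (158 mm)² = 19610 mm^2
v = Q_pump / A_rod

v ≈ 11.9 m/min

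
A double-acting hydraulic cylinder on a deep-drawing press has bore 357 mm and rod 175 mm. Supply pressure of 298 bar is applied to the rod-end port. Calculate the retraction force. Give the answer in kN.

Rod-side annular area A_ann = π/4 × (357² − 175²) = 76050 mm^2
On retraction the pressure acts on the annular area (bore minus rod).
F = P × A_ann

F ≈ 2270 kN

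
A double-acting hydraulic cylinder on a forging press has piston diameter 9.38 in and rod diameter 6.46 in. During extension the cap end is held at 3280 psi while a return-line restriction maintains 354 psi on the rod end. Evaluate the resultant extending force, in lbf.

Cap-side area A_cap = π/4 × (9.38 in)² = 69.10 in^2
Rod-side annular area A_ann = π/4 × (9.38² − 6.46²) = 36.33 in^2
Net thrust = P_cap·A_cap − P_rod·A_ann = 2.267e5 lbf − 12860 lbf

F ≈ 2.14e5 lbf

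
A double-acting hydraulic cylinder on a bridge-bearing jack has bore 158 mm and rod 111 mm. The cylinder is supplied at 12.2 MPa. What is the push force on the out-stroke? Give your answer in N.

F ≈ 2.39e5 N

Cap-side area A_cap = π/4 × (158 mm)² = 19610 mm^2
F = P × A_cap = 12.2 MPa × A_cap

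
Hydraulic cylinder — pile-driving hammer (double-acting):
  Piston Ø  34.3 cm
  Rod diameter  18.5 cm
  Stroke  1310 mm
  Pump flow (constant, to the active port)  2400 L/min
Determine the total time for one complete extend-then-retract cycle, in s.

Cap-side area A_cap = π/4 × (34.3 cm)² = 924.0 cm^2
Rod-side annular area A_ann = π/4 × (34.3² − 18.5²) = 655.2 cm^2
t_ext = A_cap·L/Q = 3.026 s
t_ret = A_ann·L/Q = 2.146 s
t_cycle = t_ext + t_ret

t ≈ 5.17 s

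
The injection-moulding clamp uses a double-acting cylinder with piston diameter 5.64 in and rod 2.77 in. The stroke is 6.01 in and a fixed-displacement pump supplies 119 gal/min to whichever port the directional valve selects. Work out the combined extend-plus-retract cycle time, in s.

t ≈ 0.576 s

Cap-side area A_cap = π/4 × (5.64 in)² = 24.98 in^2
Rod-side annular area A_ann = π/4 × (5.64² − 2.77²) = 18.96 in^2
t_ext = A_cap·L/Q = 0.3277 s
t_ret = A_ann·L/Q = 0.2487 s
t_cycle = t_ext + t_ret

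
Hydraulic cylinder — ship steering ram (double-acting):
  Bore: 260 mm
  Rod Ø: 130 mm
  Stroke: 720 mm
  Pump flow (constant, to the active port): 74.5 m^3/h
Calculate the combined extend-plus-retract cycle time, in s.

Cap-side area A_cap = π/4 × (260 mm)² = 53090 mm^2
Rod-side annular area A_ann = π/4 × (260² − 130²) = 39820 mm^2
t_ext = A_cap·L/Q = 1.847 s
t_ret = A_ann·L/Q = 1.385 s
t_cycle = t_ext + t_ret

t ≈ 3.23 s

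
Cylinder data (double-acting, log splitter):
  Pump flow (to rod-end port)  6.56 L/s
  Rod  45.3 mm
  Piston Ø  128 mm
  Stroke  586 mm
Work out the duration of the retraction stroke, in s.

Rod-side annular area A_ann = π/4 × (128² − 45.3²) = 11260 mm^2
Swept volume V = A × L; t = V / Q = A·L / Q

t ≈ 1.01 s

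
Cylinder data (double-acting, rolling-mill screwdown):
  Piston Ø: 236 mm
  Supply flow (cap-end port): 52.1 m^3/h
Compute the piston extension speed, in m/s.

v ≈ 0.331 m/s

Cap-side area A_cap = π/4 × (236 mm)² = 43740 mm^2
v = Q / A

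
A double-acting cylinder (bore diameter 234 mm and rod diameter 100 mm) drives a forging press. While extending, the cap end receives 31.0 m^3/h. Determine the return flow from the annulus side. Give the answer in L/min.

Q_out ≈ 422 L/min

Cap-side area A_cap = π/4 × (234 mm)² = 43010 mm^2
Rod-side annular area A_ann = π/4 × (234² − 100²) = 35150 mm^2
Piston speed v = Q_in/A_cap; rod-end outflow Q_out = v × A_ann = Q_in × A_ann/A_cap.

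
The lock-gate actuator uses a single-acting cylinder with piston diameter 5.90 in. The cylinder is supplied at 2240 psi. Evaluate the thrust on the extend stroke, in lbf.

F ≈ 61200 lbf

Cap-side area A_cap = π/4 × (5.90 in)² = 27.34 in^2
F = P × A_cap = 2240 psi × A_cap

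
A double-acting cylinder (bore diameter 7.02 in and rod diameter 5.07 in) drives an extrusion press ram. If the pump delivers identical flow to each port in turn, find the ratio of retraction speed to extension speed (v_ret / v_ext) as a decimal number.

v_ret/v_ext ≈ 2.09

Cap-side area A_cap = π/4 × (7.02 in)² = 38.70 in^2
Rod-side annular area A_ann = π/4 × (7.02² − 5.07²) = 18.52 in^2
For equal Q, v ∝ 1/A, so v_ret/v_ext = A_cap/A_ann.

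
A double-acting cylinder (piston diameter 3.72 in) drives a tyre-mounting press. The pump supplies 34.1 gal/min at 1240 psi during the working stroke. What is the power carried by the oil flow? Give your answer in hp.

Hydraulic power = P × Q

W ≈ 24.7 hp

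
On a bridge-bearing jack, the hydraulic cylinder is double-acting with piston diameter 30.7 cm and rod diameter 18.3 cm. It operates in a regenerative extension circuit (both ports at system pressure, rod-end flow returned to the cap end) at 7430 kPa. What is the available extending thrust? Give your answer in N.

F ≈ 1.95e5 N

With equal pressure on both faces, forces on the annular region cancel; the net push is pressure × rod cross-section.
Rod cross-section A_rod = π/4 × (18.3 cm)² = 263.0 cm^2
F = P × A_rod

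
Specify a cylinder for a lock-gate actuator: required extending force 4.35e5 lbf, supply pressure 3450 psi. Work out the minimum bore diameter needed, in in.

Extension force acts on the full piston face: F = P × (π/4)D².
D = √(4F / (πP)) = √(4 × 4.35e5 lbf / (π × 3450 psi))

D ≈ 12.7 in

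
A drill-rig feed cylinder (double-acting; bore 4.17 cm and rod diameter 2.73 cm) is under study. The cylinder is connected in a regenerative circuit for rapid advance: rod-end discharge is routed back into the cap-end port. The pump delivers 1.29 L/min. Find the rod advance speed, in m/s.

v ≈ 0.0367 m/s

In regeneration the rod-end outflow joins the pump flow into the cap end, so the net volume the pump must supply per unit advance equals the rod cross-section area.
Rod cross-section A_rod = π/4 × (2.73 cm)² = 5.853 cm^2
v = Q_pump / A_rod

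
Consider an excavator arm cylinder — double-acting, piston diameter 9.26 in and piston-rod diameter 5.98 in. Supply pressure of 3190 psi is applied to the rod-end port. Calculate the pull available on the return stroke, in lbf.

Rod-side annular area A_ann = π/4 × (9.26² − 5.98²) = 39.26 in^2
On retraction the pressure acts on the annular area (bore minus rod).
F = P × A_ann

F ≈ 1.25e5 lbf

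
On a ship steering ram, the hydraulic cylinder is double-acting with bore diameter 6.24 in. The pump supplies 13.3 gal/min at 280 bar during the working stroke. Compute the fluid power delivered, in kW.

W ≈ 23.5 kW

Hydraulic power = P × Q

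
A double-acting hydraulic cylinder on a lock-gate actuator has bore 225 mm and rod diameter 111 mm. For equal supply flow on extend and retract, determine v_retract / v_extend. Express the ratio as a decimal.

Cap-side area A_cap = π/4 × (225 mm)² = 39760 mm^2
Rod-side annular area A_ann = π/4 × (225² − 111²) = 30080 mm^2
For equal Q, v ∝ 1/A, so v_ret/v_ext = A_cap/A_ann.

v_ret/v_ext ≈ 1.32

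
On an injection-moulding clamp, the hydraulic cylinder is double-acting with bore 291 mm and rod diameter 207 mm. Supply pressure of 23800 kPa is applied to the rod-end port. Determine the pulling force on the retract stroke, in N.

F ≈ 7.82e5 N

Rod-side annular area A_ann = π/4 × (291² − 207²) = 32850 mm^2
On retraction the pressure acts on the annular area (bore minus rod).
F = P × A_ann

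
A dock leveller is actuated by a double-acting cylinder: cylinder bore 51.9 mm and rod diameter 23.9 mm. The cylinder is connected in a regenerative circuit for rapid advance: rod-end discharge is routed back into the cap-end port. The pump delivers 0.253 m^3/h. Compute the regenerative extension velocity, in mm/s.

v ≈ 157 mm/s

In regeneration the rod-end outflow joins the pump flow into the cap end, so the net volume the pump must supply per unit advance equals the rod cross-section area.
Rod cross-section A_rod = π/4 × (23.9 mm)² = 448.6 mm^2
v = Q_pump / A_rod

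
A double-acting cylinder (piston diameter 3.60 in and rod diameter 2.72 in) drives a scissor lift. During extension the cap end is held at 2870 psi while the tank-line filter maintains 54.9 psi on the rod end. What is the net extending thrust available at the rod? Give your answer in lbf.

F ≈ 29000 lbf

Cap-side area A_cap = π/4 × (3.60 in)² = 10.18 in^2
Rod-side annular area A_ann = π/4 × (3.60² − 2.72²) = 4.368 in^2
Net thrust = P_cap·A_cap − P_rod·A_ann = 29210 lbf − 239.8 lbf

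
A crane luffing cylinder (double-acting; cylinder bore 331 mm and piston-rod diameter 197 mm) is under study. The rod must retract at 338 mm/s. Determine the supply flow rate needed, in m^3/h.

Rod-side annular area A_ann = π/4 × (331² − 197²) = 55570 mm^2
Q = A × v

Q ≈ 67.6 m^3/h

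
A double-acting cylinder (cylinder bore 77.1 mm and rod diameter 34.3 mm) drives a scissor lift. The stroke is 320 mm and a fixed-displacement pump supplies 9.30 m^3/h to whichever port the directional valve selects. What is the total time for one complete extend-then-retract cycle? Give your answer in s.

t ≈ 1.04 s

Cap-side area A_cap = π/4 × (77.1 mm)² = 4669 mm^2
Rod-side annular area A_ann = π/4 × (77.1² − 34.3²) = 3745 mm^2
t_ext = A_cap·L/Q = 0.5783 s
t_ret = A_ann·L/Q = 0.4639 s
t_cycle = t_ext + t_ret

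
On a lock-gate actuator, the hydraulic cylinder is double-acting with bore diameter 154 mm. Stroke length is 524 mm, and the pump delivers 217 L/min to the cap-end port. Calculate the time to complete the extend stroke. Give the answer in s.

Cap-side area A_cap = π/4 × (154 mm)² = 18630 mm^2
Swept volume V = A × L; t = V / Q = A·L / Q

t ≈ 2.70 s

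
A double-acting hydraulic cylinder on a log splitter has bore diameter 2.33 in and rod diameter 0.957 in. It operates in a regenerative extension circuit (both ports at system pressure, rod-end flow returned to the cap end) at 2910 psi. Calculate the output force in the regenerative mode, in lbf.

With equal pressure on both faces, forces on the annular region cancel; the net push is pressure × rod cross-section.
Rod cross-section A_rod = π/4 × (0.957 in)² = 0.7193 in^2
F = P × A_rod

F ≈ 2090 lbf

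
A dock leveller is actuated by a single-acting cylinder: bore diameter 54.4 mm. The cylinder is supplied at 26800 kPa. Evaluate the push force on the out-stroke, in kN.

F ≈ 62.3 kN

Cap-side area A_cap = π/4 × (54.4 mm)² = 2324 mm^2
F = P × A_cap = 26800 kPa × A_cap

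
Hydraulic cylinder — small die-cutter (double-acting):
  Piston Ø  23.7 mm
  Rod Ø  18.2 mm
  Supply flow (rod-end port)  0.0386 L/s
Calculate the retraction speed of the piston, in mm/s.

v ≈ 213 mm/s

Rod-side annular area A_ann = π/4 × (23.7² − 18.2²) = 181.0 mm^2
Flow into the rod-end port fills the annular volume.
v = Q / A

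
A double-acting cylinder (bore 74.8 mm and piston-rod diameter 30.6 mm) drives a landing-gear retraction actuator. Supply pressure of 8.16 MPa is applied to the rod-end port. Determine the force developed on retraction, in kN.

F ≈ 29.9 kN

Rod-side annular area A_ann = π/4 × (74.8² − 30.6²) = 3659 mm^2
On retraction the pressure acts on the annular area (bore minus rod).
F = P × A_ann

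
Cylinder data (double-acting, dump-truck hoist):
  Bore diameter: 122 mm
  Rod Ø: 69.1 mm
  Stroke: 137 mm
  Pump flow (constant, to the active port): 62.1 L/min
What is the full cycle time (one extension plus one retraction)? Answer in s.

Cap-side area A_cap = π/4 × (122 mm)² = 11690 mm^2
Rod-side annular area A_ann = π/4 × (122² − 69.1²) = 7940 mm^2
t_ext = A_cap·L/Q = 1.547 s
t_ret = A_ann·L/Q = 1.051 s
t_cycle = t_ext + t_ret

t ≈ 2.60 s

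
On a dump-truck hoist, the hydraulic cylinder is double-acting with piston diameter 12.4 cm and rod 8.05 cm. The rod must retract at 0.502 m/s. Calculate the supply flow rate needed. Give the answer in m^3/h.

Q ≈ 12.6 m^3/h

Rod-side annular area A_ann = π/4 × (12.4² − 8.05²) = 69.87 cm^2
Q = A × v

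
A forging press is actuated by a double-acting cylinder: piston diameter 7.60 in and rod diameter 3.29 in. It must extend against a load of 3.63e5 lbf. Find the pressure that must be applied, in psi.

P ≈ 8000 psi

Cap-side area A_cap = π/4 × (7.60 in)² = 45.36 in^2
P = F / A = 3.63e5 lbf / A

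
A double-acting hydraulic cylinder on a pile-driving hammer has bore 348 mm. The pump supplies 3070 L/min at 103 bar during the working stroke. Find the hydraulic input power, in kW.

W ≈ 527 kW

Hydraulic power = P × Q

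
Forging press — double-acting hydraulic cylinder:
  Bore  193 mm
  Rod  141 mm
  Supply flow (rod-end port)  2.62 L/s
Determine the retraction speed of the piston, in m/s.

v ≈ 0.192 m/s

Rod-side annular area A_ann = π/4 × (193² − 141²) = 13640 mm^2
Flow into the rod-end port fills the annular volume.
v = Q / A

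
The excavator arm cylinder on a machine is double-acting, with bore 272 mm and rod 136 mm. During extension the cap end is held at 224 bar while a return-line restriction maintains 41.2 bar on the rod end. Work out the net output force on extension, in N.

F ≈ 1.12e6 N

Cap-side area A_cap = π/4 × (272 mm)² = 58110 mm^2
Rod-side annular area A_ann = π/4 × (272² − 136²) = 43580 mm^2
Net thrust = P_cap·A_cap − P_rod·A_ann = 1.302e6 N − 1.796e5 N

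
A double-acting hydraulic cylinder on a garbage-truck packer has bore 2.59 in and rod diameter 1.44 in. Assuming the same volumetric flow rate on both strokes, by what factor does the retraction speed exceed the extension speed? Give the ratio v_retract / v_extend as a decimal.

Cap-side area A_cap = π/4 × (2.59 in)² = 5.269 in^2
Rod-side annular area A_ann = π/4 × (2.59² − 1.44²) = 3.640 in^2
For equal Q, v ∝ 1/A, so v_ret/v_ext = A_cap/A_ann.

v_ret/v_ext ≈ 1.45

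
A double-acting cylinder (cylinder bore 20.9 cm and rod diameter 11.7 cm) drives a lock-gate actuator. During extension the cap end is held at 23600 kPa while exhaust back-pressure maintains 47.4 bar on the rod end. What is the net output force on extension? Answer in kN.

Cap-side area A_cap = π/4 × (20.9 cm)² = 343.1 cm^2
Rod-side annular area A_ann = π/4 × (20.9² − 11.7²) = 235.6 cm^2
Net thrust = P_cap·A_cap − P_rod·A_ann = 809.6 kN − 111.7 kN

F ≈ 698 kN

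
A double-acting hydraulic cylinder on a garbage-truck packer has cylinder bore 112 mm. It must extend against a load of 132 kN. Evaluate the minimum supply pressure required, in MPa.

Cap-side area A_cap = π/4 × (112 mm)² = 9852 mm^2
P = F / A = 132 kN / A

P ≈ 13.4 MPa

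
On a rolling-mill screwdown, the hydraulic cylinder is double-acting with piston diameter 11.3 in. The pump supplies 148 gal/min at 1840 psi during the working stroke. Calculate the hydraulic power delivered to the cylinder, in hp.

Hydraulic power = P × Q

W ≈ 159 hp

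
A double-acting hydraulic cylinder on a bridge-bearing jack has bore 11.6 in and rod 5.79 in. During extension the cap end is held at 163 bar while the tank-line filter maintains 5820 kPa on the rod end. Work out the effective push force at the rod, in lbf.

Cap-side area A_cap = π/4 × (11.6 in)² = 105.7 in^2
Rod-side annular area A_ann = π/4 × (11.6² − 5.79²) = 79.35 in^2
Net thrust = P_cap·A_cap − P_rod·A_ann = 2.498e5 lbf − 66980 lbf

F ≈ 1.83e5 lbf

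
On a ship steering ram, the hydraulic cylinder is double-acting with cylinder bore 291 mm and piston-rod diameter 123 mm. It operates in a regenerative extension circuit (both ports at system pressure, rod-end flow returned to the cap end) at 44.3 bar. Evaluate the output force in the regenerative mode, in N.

F ≈ 52600 N

With equal pressure on both faces, forces on the annular region cancel; the net push is pressure × rod cross-section.
Rod cross-section A_rod = π/4 × (123 mm)² = 11880 mm^2
F = P × A_rod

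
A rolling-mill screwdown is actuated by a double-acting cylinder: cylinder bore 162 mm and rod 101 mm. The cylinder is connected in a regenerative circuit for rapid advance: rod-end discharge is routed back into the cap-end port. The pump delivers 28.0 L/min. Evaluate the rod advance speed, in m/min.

In regeneration the rod-end outflow joins the pump flow into the cap end, so the net volume the pump must supply per unit advance equals the rod cross-section area.
Rod cross-section A_rod = π/4 × (101 mm)² = 8012 mm^2
v = Q_pump / A_rod

v ≈ 3.49 m/min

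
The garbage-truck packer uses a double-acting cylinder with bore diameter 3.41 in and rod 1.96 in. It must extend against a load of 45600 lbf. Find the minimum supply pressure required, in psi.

P ≈ 4990 psi

Cap-side area A_cap = π/4 × (3.41 in)² = 9.133 in^2
P = F / A = 45600 lbf / A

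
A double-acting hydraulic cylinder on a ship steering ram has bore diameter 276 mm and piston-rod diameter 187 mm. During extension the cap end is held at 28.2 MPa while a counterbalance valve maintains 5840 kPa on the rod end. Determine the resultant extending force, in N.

Cap-side area A_cap = π/4 × (276 mm)² = 59830 mm^2
Rod-side annular area A_ann = π/4 × (276² − 187²) = 32360 mm^2
Net thrust = P_cap·A_cap − P_rod·A_ann = 1.687e6 N − 1.890e5 N

F ≈ 1.50e6 N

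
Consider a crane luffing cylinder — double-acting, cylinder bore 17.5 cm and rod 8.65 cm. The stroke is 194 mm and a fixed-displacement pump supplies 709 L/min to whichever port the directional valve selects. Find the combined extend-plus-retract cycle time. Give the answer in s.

t ≈ 0.693 s

Cap-side area A_cap = π/4 × (17.5 cm)² = 240.5 cm^2
Rod-side annular area A_ann = π/4 × (17.5² − 8.65²) = 181.8 cm^2
t_ext = A_cap·L/Q = 0.3949 s
t_ret = A_ann·L/Q = 0.2984 s
t_cycle = t_ext + t_ret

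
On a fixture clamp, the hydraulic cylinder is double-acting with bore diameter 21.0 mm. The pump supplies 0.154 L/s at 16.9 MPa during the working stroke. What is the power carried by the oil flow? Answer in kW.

W ≈ 2.60 kW

Hydraulic power = P × Q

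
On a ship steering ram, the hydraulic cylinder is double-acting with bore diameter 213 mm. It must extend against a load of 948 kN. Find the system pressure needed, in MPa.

Cap-side area A_cap = π/4 × (213 mm)² = 35630 mm^2
P = F / A = 948 kN / A

P ≈ 26.6 MPa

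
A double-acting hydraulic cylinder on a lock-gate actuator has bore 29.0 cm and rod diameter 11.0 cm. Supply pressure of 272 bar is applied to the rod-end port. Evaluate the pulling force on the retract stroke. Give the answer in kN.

Rod-side annular area A_ann = π/4 × (29.0² − 11.0²) = 565.5 cm^2
On retraction the pressure acts on the annular area (bore minus rod).
F = P × A_ann

F ≈ 1540 kN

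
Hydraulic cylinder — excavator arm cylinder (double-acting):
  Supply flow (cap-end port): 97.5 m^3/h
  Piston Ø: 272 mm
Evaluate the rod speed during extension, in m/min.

v ≈ 28.0 m/min

Cap-side area A_cap = π/4 × (272 mm)² = 58110 mm^2
v = Q / A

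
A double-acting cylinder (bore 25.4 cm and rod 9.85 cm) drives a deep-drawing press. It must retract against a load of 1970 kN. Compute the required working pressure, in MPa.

P ≈ 45.8 MPa

Rod-side annular area A_ann = π/4 × (25.4² − 9.85²) = 430.5 cm^2
Retraction: pressure acts on the annular area.
P = F / A = 1970 kN / A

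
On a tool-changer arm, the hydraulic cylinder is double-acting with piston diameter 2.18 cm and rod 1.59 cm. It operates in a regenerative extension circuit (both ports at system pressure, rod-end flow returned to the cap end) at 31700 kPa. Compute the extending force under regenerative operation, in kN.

F ≈ 6.29 kN

With equal pressure on both faces, forces on the annular region cancel; the net push is pressure × rod cross-section.
Rod cross-section A_rod = π/4 × (1.59 cm)² = 1.986 cm^2
F = P × A_rod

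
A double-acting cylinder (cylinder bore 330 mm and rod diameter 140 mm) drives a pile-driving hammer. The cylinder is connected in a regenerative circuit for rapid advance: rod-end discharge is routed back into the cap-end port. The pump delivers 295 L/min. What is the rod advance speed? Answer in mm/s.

v ≈ 319 mm/s

In regeneration the rod-end outflow joins the pump flow into the cap end, so the net volume the pump must supply per unit advance equals the rod cross-section area.
Rod cross-section A_rod = π/4 × (140 mm)² = 15390 mm^2
v = Q_pump / A_rod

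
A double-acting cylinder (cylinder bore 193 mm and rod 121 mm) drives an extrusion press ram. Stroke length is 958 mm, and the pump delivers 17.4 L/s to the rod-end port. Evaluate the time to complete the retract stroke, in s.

Rod-side annular area A_ann = π/4 × (193² − 121²) = 17760 mm^2
Swept volume V = A × L; t = V / Q = A·L / Q

t ≈ 0.978 s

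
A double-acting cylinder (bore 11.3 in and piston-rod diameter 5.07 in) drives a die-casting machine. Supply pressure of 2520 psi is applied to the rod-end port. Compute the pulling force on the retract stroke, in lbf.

Rod-side annular area A_ann = π/4 × (11.3² − 5.07²) = 80.10 in^2
On retraction the pressure acts on the annular area (bore minus rod).
F = P × A_ann

F ≈ 2.02e5 lbf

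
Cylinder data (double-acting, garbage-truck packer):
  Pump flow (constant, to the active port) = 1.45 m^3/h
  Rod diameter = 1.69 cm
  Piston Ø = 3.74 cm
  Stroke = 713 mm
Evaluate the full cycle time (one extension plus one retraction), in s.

t ≈ 3.49 s

Cap-side area A_cap = π/4 × (3.74 cm)² = 10.99 cm^2
Rod-side annular area A_ann = π/4 × (3.74² − 1.69²) = 8.743 cm^2
t_ext = A_cap·L/Q = 1.945 s
t_ret = A_ann·L/Q = 1.548 s
t_cycle = t_ext + t_ret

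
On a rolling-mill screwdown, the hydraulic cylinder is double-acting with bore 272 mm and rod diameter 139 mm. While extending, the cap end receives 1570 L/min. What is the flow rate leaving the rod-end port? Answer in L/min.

Q_out ≈ 1160 L/min

Cap-side area A_cap = π/4 × (272 mm)² = 58110 mm^2
Rod-side annular area A_ann = π/4 × (272² − 139²) = 42930 mm^2
Piston speed v = Q_in/A_cap; rod-end outflow Q_out = v × A_ann = Q_in × A_ann/A_cap.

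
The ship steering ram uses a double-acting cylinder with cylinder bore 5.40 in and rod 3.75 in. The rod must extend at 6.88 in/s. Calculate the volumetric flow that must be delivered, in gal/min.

Cap-side area A_cap = π/4 × (5.40 in)² = 22.90 in^2
Q = A × v

Q ≈ 40.9 gal/min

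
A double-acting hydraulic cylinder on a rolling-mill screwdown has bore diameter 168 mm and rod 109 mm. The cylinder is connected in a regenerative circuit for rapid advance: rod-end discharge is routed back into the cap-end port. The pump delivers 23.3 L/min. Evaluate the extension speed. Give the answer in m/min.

v ≈ 2.50 m/min

In regeneration the rod-end outflow joins the pump flow into the cap end, so the net volume the pump must supply per unit advance equals the rod cross-section area.
Rod cross-section A_rod = π/4 × (109 mm)² = 9331 mm^2
v = Q_pump / A_rod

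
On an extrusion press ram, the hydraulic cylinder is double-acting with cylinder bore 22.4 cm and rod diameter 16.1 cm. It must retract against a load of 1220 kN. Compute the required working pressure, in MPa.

P ≈ 64.0 MPa

Rod-side annular area A_ann = π/4 × (22.4² − 16.1²) = 190.5 cm^2
Retraction: pressure acts on the annular area.
P = F / A = 1220 kN / A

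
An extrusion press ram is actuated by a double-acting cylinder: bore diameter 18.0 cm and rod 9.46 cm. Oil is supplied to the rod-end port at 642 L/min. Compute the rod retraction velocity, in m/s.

Rod-side annular area A_ann = π/4 × (18.0² − 9.46²) = 184.2 cm^2
Flow into the rod-end port fills the annular volume.
v = Q / A

v ≈ 0.581 m/s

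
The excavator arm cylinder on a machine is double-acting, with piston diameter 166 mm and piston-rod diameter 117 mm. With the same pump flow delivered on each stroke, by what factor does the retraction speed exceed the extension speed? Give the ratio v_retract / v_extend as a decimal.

Cap-side area A_cap = π/4 × (166 mm)² = 21640 mm^2
Rod-side annular area A_ann = π/4 × (166² − 117²) = 10890 mm^2
For equal Q, v ∝ 1/A, so v_ret/v_ext = A_cap/A_ann.

v_ret/v_ext ≈ 1.99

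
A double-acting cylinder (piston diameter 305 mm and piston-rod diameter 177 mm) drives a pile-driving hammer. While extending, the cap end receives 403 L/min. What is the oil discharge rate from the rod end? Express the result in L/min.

Q_out ≈ 267 L/min

Cap-side area A_cap = π/4 × (305 mm)² = 73060 mm^2
Rod-side annular area A_ann = π/4 × (305² − 177²) = 48460 mm^2
Piston speed v = Q_in/A_cap; rod-end outflow Q_out = v × A_ann = Q_in × A_ann/A_cap.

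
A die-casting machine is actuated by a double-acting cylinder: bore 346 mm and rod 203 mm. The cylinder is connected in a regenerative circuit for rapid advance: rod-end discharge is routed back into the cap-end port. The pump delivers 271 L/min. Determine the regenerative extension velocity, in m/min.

In regeneration the rod-end outflow joins the pump flow into the cap end, so the net volume the pump must supply per unit advance equals the rod cross-section area.
Rod cross-section A_rod = π/4 × (203 mm)² = 32370 mm^2
v = Q_pump / A_rod

v ≈ 8.37 m/min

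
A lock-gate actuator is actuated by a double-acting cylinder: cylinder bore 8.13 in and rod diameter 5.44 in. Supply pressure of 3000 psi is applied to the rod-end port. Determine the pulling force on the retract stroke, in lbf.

F ≈ 86000 lbf

Rod-side annular area A_ann = π/4 × (8.13² − 5.44²) = 28.67 in^2
On retraction the pressure acts on the annular area (bore minus rod).
F = P × A_ann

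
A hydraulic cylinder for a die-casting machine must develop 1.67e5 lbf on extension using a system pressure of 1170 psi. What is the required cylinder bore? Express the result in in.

D ≈ 13.5 in

Extension force acts on the full piston face: F = P × (π/4)D².
D = √(4F / (πP)) = √(4 × 1.67e5 lbf / (π × 1170 psi))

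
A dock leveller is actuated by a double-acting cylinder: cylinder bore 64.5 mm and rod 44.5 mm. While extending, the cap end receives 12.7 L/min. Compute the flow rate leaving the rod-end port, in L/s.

Q_out ≈ 0.111 L/s

Cap-side area A_cap = π/4 × (64.5 mm)² = 3267 mm^2
Rod-side annular area A_ann = π/4 × (64.5² − 44.5²) = 1712 mm^2
Piston speed v = Q_in/A_cap; rod-end outflow Q_out = v × A_ann = Q_in × A_ann/A_cap.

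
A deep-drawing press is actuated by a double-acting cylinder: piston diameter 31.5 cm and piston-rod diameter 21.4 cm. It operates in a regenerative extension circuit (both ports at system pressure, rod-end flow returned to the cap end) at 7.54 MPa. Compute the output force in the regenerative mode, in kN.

F ≈ 271 kN

With equal pressure on both faces, forces on the annular region cancel; the net push is pressure × rod cross-section.
Rod cross-section A_rod = π/4 × (21.4 cm)² = 359.7 cm^2
F = P × A_rod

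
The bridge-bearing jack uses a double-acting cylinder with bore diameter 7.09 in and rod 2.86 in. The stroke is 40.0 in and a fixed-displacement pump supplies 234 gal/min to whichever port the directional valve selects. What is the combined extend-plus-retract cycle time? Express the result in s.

t ≈ 3.22 s

Cap-side area A_cap = π/4 × (7.09 in)² = 39.48 in^2
Rod-side annular area A_ann = π/4 × (7.09² − 2.86²) = 33.06 in^2
t_ext = A_cap·L/Q = 1.753 s
t_ret = A_ann·L/Q = 1.468 s
t_cycle = t_ext + t_ret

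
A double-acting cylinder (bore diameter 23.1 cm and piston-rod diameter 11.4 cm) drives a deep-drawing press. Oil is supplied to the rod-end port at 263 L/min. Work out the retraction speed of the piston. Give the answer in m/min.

v ≈ 8.30 m/min

Rod-side annular area A_ann = π/4 × (23.1² − 11.4²) = 317.0 cm^2
Flow into the rod-end port fills the annular volume.
v = Q / A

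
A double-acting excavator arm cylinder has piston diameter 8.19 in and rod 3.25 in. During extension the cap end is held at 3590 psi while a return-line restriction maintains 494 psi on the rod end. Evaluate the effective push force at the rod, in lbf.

F ≈ 1.67e5 lbf

Cap-side area A_cap = π/4 × (8.19 in)² = 52.68 in^2
Rod-side annular area A_ann = π/4 × (8.19² − 3.25²) = 44.39 in^2
Net thrust = P_cap·A_cap − P_rod·A_ann = 1.891e5 lbf − 21930 lbf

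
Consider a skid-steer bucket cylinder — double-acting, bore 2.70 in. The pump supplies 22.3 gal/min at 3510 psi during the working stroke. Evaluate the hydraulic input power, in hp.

W ≈ 45.7 hp

Hydraulic power = P × Q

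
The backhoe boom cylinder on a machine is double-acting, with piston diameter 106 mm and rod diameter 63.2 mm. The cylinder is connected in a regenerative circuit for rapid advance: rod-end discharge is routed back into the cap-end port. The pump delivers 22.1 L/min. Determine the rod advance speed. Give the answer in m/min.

In regeneration the rod-end outflow joins the pump flow into the cap end, so the net volume the pump must supply per unit advance equals the rod cross-section area.
Rod cross-section A_rod = π/4 × (63.2 mm)² = 3137 mm^2
v = Q_pump / A_rod

v ≈ 7.04 m/min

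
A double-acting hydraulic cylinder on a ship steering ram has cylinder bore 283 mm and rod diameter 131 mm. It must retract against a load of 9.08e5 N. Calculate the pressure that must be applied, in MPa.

P ≈ 18.4 MPa

Rod-side annular area A_ann = π/4 × (283² − 131²) = 49420 mm^2
Retraction: pressure acts on the annular area.
P = F / A = 9.08e5 N / A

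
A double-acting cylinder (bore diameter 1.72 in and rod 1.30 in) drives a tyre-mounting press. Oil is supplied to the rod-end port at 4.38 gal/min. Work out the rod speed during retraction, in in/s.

Rod-side annular area A_ann = π/4 × (1.72² − 1.30²) = 0.9962 in^2
Flow into the rod-end port fills the annular volume.
v = Q / A

v ≈ 16.9 in/s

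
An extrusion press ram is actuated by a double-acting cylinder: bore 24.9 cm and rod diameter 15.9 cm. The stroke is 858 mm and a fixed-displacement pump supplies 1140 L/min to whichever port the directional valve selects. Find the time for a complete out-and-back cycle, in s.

t ≈ 3.50 s

Cap-side area A_cap = π/4 × (24.9 cm)² = 487.0 cm^2
Rod-side annular area A_ann = π/4 × (24.9² − 15.9²) = 288.4 cm^2
t_ext = A_cap·L/Q = 2.199 s
t_ret = A_ann·L/Q = 1.302 s
t_cycle = t_ext + t_ret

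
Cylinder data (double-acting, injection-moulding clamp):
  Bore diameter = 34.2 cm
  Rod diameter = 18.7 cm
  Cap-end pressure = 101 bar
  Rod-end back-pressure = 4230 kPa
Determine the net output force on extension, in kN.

Cap-side area A_cap = π/4 × (34.2 cm)² = 918.6 cm^2
Rod-side annular area A_ann = π/4 × (34.2² − 18.7²) = 644.0 cm^2
Net thrust = P_cap·A_cap − P_rod·A_ann = 927.8 kN − 272.4 kN

F ≈ 655 kN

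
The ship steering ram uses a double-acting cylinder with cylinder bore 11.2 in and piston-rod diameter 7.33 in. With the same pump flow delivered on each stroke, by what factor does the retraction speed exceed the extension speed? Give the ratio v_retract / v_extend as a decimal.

v_ret/v_ext ≈ 1.75

Cap-side area A_cap = π/4 × (11.2 in)² = 98.52 in^2
Rod-side annular area A_ann = π/4 × (11.2² − 7.33²) = 56.32 in^2
For equal Q, v ∝ 1/A, so v_ret/v_ext = A_cap/A_ann.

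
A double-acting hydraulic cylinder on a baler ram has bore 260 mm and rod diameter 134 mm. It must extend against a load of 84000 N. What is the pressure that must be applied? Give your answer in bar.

Cap-side area A_cap = π/4 × (260 mm)² = 53090 mm^2
P = F / A = 84000 N / A

P ≈ 15.8 bar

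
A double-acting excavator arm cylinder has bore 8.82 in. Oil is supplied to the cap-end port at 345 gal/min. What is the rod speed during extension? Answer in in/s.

v ≈ 21.7 in/s

Cap-side area A_cap = π/4 × (8.82 in)² = 61.10 in^2
v = Q / A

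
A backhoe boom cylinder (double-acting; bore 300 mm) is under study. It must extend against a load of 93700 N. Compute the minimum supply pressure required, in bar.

P ≈ 13.3 bar

Cap-side area A_cap = π/4 × (300 mm)² = 70690 mm^2
P = F / A = 93700 N / A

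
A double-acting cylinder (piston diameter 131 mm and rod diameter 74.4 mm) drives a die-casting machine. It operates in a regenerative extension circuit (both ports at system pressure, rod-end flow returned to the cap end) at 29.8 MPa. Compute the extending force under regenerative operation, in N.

F ≈ 1.30e5 N

With equal pressure on both faces, forces on the annular region cancel; the net push is pressure × rod cross-section.
Rod cross-section A_rod = π/4 × (74.4 mm)² = 4347 mm^2
F = P × A_rod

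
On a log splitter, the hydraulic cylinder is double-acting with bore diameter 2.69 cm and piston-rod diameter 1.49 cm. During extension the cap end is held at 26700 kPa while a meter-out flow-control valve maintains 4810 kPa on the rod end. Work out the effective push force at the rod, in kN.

F ≈ 13.3 kN

Cap-side area A_cap = π/4 × (2.69 cm)² = 5.683 cm^2
Rod-side annular area A_ann = π/4 × (2.69² − 1.49²) = 3.940 cm^2
Net thrust = P_cap·A_cap − P_rod·A_ann = 15.17 kN − 1.895 kN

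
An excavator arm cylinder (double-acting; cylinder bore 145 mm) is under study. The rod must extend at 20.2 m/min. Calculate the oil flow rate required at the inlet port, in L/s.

Cap-side area A_cap = π/4 × (145 mm)² = 16510 mm^2
Q = A × v

Q ≈ 5.56 L/s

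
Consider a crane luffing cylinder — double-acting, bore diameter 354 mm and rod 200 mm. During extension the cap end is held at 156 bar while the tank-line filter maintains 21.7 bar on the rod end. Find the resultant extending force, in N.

Cap-side area A_cap = π/4 × (354 mm)² = 98420 mm^2
Rod-side annular area A_ann = π/4 × (354² − 200²) = 67010 mm^2
Net thrust = P_cap·A_cap − P_rod·A_ann = 1.535e6 N − 1.454e5 N

F ≈ 1.39e6 N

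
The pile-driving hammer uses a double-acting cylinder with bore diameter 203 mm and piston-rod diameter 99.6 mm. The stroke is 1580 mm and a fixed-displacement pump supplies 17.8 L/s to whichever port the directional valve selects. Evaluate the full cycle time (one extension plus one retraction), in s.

Cap-side area A_cap = π/4 × (203 mm)² = 32370 mm^2
Rod-side annular area A_ann = π/4 × (203² − 99.6²) = 24570 mm^2
t_ext = A_cap·L/Q = 2.873 s
t_ret = A_ann·L/Q = 2.181 s
t_cycle = t_ext + t_ret

t ≈ 5.05 s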